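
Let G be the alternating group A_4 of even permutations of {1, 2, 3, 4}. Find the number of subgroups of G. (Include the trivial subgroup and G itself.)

10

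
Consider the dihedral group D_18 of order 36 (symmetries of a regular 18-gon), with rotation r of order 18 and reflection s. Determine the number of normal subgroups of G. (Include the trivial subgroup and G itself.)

9

G has 45 subgroups. Checking conjugation-invariance by order — order 1: 1/1 normal; order 2: 1/19 normal; order 3: 1/1 normal; order 4: 0/9 normal; order 6: 1/7 normal; order 9: 1/1 normal; order 12: 0/3 normal; order 18: 3/3 normal; order 36: 1/1 normal.
Total normal subgroups: 9.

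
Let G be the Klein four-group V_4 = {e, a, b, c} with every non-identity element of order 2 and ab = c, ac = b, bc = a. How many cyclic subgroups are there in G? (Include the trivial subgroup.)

Group the elements of G by the cyclic subgroup they generate; each cyclic subgroup of order d accounts for φ(d) elements.
Cyclic subgroups by order — order 1: 1; order 2: 3.
Total: 4.

4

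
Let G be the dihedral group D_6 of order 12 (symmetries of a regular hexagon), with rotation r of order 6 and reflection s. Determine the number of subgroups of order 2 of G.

7

|G| = 12 and 2 | 12, so subgroups of order 2 are possible by Lagrange.
The subgroups of order 2 are: {e, r^2s}; {e, r^3}; {e, r^3s}; {e, r^4s}; … (7 in all).
So G has 7 subgroups of order 2.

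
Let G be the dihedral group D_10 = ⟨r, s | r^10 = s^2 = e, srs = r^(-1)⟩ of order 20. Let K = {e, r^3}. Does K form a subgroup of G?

No

r^3 ∈ K but its inverse r^7 ∉ K, so K is not a subgroup.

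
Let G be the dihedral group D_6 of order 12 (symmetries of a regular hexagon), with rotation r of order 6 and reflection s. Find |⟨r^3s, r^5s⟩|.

6

|⟨r^3s⟩| = 2 and |⟨r^5s⟩| = 2, so |H| is a multiple of lcm(2, 2) = 2 and divides |G| = 12.
Closing under the operation: H = {e, r^2, r^4, rs, r^3s, r^5s}, so |H| = 6.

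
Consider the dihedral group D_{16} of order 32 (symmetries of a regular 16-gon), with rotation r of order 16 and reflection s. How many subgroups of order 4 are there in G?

|G| = 32 and 4 | 32, so subgroups of order 4 are possible by Lagrange.
The subgroups of order 4 are: {e, r^8, r^2s, r^10s}; {e, r^8, r^3s, r^11s}; {e, r^4, r^8, r^12}; {e, r^8, r^4s, r^12s}; … (9 in all).
So G has 9 subgroups of order 4.

9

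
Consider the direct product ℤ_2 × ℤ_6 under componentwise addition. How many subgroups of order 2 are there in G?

|G| = 12 and 2 | 12, so subgroups of order 2 are possible by Lagrange.
The subgroups of order 2 are: {(0,0), (0,3)}; {(0,0), (1,0)}; {(0,0), (1,3)}.
So G has 3 subgroups of order 2.

3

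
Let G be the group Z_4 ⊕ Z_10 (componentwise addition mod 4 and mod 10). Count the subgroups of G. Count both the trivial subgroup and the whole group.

16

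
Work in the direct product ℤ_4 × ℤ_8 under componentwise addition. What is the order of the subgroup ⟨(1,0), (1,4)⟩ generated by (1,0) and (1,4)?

8

|⟨(1,0)⟩| = 4 and |⟨(1,4)⟩| = 4, so |H| is a multiple of lcm(4, 4) = 4 and divides |G| = 32.
Closing under the operation: H = {(0,0), (0,4), (1,0), (1,4), (2,0), (2,4), (3,0), (3,4)}, so |H| = 8.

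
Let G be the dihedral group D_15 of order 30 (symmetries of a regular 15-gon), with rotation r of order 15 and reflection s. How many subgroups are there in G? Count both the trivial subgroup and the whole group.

28

|G| = 30, so by Lagrange every subgroup order divides 30. Divisors: 1, 2, 3, 5, 6, 10, 15, 30.
Subgroups by order — order 1: 1; order 2: 15; order 3: 1; order 5: 1; order 6: 5; order 10: 3; order 15: 1; order 30: 1.
Total: 1 + 15 + 1 + 1 + 5 + 3 + 1 + 1 = 28.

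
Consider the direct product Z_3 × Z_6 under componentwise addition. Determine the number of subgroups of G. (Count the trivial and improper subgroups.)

|G| = 18, so by Lagrange every subgroup order divides 18. Divisors: 1, 2, 3, 6, 9, 18.
Subgroups by order — order 1: 1; order 2: 1; order 3: 4; order 6: 4; order 9: 1; order 18: 1.
Total: 1 + 1 + 4 + 4 + 1 + 1 = 12.

12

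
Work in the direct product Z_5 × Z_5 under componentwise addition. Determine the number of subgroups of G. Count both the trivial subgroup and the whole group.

|G| = 25, so by Lagrange every subgroup order divides 25. Divisors: 1, 5, 25.
Subgroups by order — order 1: 1; order 5: 6; order 25: 1.
Total: 1 + 6 + 1 = 8.

8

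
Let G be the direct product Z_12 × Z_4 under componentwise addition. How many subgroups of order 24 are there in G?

3

|G| = 48 and 24 | 48, so subgroups of order 24 are possible by Lagrange.
The subgroups of order 24 are: {(0,0), (0,1), (0,2), (0,3), (2,0), (2,1), (2,2), (2,3), (4,0), (4,1), (4,2), (4,3), (6,0), (6,1), (6,2), (6,3), (8,0), (8,1), (8,2), (8,3), (10,0), (10,1), (10,2), (10,3)}; {(0,0), (0,2), (1,0), (1,2), (2,0), (2,2), (3,0), (3,2), (4,0), (4,2), (5,0), (5,2), (6,0), (6,2), (7,0), (7,2), (8,0), (8,2), (9,0), (9,2), (10,0), (10,2), (11,0), (11,2)}; {(0,0), (0,2), (1,1), (1,3), (2,0), (2,2), (3,1), (3,3), (4,0), (4,2), (5,1), (5,3), (6,0), (6,2), (7,1), (7,3), (8,0), (8,2), (9,1), (9,3), (10,0), (10,2), (11,1), (11,3)}.
So G has 3 subgroups of order 24.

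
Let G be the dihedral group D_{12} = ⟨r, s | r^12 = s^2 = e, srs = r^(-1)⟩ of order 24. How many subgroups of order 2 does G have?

13

|G| = 24 and 2 | 24, so subgroups of order 2 are possible by Lagrange.
The subgroups of order 2 are: {e, r^10s}; {e, r^11s}; {e, r^2s}; {e, r^3s}; … (13 in all).
So G has 13 subgroups of order 2.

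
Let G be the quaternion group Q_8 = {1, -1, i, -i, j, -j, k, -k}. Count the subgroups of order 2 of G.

1

|G| = 8 and 2 | 8, so subgroups of order 2 are possible by Lagrange.
The subgroups of order 2 are: {1, -1}.
So G has 1 subgroup of order 2.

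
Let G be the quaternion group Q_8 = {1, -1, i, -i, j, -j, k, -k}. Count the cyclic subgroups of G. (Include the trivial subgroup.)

Each element a generates a cyclic subgroup ⟨a⟩; distinct elements may generate the same one (a cyclic group of order d has φ(d) generators).
Cyclic subgroups by order — order 1: 1; order 2: 1; order 4: 3.
Total: 5.

5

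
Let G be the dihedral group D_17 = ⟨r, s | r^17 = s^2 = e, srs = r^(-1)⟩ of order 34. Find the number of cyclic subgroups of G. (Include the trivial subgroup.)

Group the elements of G by the cyclic subgroup they generate; each cyclic subgroup of order d accounts for φ(d) elements.
Cyclic subgroups by order — order 1: 1; order 2: 17; order 17: 1.
Total: 19.

19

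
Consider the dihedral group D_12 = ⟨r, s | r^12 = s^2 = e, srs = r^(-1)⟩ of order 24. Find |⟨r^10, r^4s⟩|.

12

|⟨r^10⟩| = 6 and |⟨r^4s⟩| = 2, so |H| is a multiple of lcm(6, 2) = 6 and divides |G| = 24.
Closing under the operation: H = {e, r^2, r^4, r^6, r^8, r^10, s, r^2s, r^4s, r^6s, r^8s, r^10s}, so |H| = 12.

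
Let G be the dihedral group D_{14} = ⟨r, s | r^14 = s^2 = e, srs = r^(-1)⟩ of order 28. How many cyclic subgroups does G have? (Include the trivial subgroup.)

18

Each element a generates a cyclic subgroup ⟨a⟩; distinct elements may generate the same one (a cyclic group of order d has φ(d) generators).
Cyclic subgroups by order — order 1: 1; order 2: 15; order 7: 1; order 14: 1.
Total: 18.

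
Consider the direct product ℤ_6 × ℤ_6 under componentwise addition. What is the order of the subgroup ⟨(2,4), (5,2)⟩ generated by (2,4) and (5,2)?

18

|⟨(2,4)⟩| = 3 and |⟨(5,2)⟩| = 6, so |H| is a multiple of lcm(3, 6) = 6 and divides |G| = 36.
Closing under the operation: H = {(0,0), (0,2), (0,4), (1,0), (1,2), (1,4), (2,0), (2,2), (2,4), (3,0), (3,2), (3,4), (4,0), (4,2), (4,4), (5,0), (5,2), (5,4)}, so |H| = 18.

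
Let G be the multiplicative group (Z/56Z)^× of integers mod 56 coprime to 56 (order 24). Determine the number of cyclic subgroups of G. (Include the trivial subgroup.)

16

Each element a generates a cyclic subgroup ⟨a⟩; distinct elements may generate the same one (a cyclic group of order d has φ(d) generators).
Cyclic subgroups by order — order 1: 1; order 2: 7; order 3: 1; order 6: 7.
Total: 16.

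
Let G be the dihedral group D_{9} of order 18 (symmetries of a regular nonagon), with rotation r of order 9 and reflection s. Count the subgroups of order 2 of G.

9

|G| = 18 and 2 | 18, so subgroups of order 2 are possible by Lagrange.
The subgroups of order 2 are: {e, r^2s}; {e, r^3s}; {e, r^4s}; {e, r^5s}; … (9 in all).
So G has 9 subgroups of order 2.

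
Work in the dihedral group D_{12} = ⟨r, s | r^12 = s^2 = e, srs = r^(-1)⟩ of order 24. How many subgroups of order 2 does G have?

|G| = 24 and 2 | 24, so subgroups of order 2 are possible by Lagrange.
The subgroups of order 2 are: {e, r^10s}; {e, r^11s}; {e, r^2s}; {e, r^3s}; … (13 in all).
So G has 13 subgroups of order 2.

13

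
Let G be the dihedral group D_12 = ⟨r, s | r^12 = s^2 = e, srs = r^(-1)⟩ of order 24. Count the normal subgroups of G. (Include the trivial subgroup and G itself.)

G has 34 subgroups. Checking conjugation-invariance by order — order 1: 1/1 normal; order 2: 1/13 normal; order 3: 1/1 normal; order 4: 1/7 normal; order 6: 1/5 normal; order 8: 0/3 normal; order 12: 3/3 normal; order 24: 1/1 normal.
Total normal subgroups: 9.

9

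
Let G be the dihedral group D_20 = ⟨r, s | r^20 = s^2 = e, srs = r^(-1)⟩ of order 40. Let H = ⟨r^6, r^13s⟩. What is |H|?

|⟨r^6⟩| = 10 and |⟨r^13s⟩| = 2, so |H| is a multiple of lcm(10, 2) = 10 and divides |G| = 40.
Closing under the operation: H = {e, r^2, r^4, r^6, r^8, r^10, r^12, r^14, r^16, r^18, rs, r^3s, r^5s, r^7s, r^9s, r^11s, r^13s, r^15s, r^17s, r^19s}, so |H| = 20.

20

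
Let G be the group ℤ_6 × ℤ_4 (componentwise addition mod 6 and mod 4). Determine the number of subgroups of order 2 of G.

3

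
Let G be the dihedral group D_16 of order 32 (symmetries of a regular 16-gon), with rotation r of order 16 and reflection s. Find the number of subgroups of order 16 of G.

|G| = 32 and 16 | 32, so subgroups of order 16 are possible by Lagrange.
The subgroups of order 16 are: {e, r, r^2, r^3, r^4, r^5, r^6, r^7, r^8, r^9, r^10, r^11, r^12, r^13, r^14, r^15}; {e, r^2, r^4, r^6, r^8, r^10, r^12, r^14, s, r^2s, r^4s, r^6s, r^8s, r^10s, r^12s, r^14s}; {e, r^2, r^4, r^6, r^8, r^10, r^12, r^14, rs, r^3s, r^5s, r^7s, r^9s, r^11s, r^13s, r^15s}.
So G has 3 subgroups of order 16.

3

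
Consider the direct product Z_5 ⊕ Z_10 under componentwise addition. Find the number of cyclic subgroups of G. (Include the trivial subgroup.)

Each element a generates a cyclic subgroup ⟨a⟩; distinct elements may generate the same one (a cyclic group of order d has φ(d) generators).
Cyclic subgroups by order — order 1: 1; order 2: 1; order 5: 6; order 10: 6.
Total: 14.

14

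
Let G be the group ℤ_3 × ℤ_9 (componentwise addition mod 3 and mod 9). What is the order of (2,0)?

The order of (2,0) in Z_3 × Z_9 is lcm(ord(2) in Z_3, ord(0) in Z_9).
ord(2) = 3 and ord(0) = 1, so |⟨(2,0)⟩| = lcm(3, 1) = 3.

3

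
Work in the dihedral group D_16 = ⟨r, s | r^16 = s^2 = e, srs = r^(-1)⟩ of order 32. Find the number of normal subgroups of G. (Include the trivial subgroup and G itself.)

G has 36 subgroups. Checking conjugation-invariance by order — order 1: 1/1 normal; order 2: 1/17 normal; order 4: 1/9 normal; order 8: 1/5 normal; order 16: 3/3 normal; order 32: 1/1 normal.
Total normal subgroups: 8.

8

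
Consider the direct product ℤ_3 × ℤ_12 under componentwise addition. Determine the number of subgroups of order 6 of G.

4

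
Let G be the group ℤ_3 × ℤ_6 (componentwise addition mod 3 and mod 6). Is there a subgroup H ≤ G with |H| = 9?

9 | 18. A subgroup of order 9 is {(0,0), (0,2), (0,4), (1,0), (1,2), (1,4), (2,0), (2,2), (2,4)}.

Yes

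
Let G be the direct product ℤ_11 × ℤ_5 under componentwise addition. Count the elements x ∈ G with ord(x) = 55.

40

An element (a,b) has order lcm(ord(a), ord(b)); count pairs with lcm equal to 55.
Enumerating gives 40 such elements.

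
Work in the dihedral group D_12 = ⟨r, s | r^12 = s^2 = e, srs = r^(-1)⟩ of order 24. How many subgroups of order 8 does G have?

|G| = 24 and 8 | 24, so subgroups of order 8 are possible by Lagrange.
The subgroups of order 8 are: {e, r^3, r^6, r^9, rs, r^4s, r^7s, r^10s}; {e, r^3, r^6, r^9, r^2s, r^5s, r^8s, r^11s}; {e, r^3, r^6, r^9, s, r^3s, r^6s, r^9s}.
So G has 3 subgroups of order 8.

3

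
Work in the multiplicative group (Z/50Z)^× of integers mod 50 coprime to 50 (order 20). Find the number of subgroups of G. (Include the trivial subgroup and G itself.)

6

|G| = 20, so by Lagrange every subgroup order divides 20. Divisors: 1, 2, 4, 5, 10, 20.
Subgroups by order — order 1: 1; order 2: 1; order 4: 1; order 5: 1; order 10: 1; order 20: 1.
Total: 1 + 1 + 1 + 1 + 1 + 1 = 6.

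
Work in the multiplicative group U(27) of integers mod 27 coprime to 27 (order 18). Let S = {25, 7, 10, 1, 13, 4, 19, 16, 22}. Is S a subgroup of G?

Yes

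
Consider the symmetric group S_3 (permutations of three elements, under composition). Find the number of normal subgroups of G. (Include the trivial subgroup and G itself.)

G has 6 subgroups. Checking conjugation-invariance by order — order 1: 1/1 normal; order 2: 0/3 normal; order 3: 1/1 normal; order 6: 1/1 normal.
Total normal subgroups: 3.

3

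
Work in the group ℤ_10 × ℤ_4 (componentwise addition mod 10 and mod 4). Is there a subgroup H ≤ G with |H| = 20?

Yes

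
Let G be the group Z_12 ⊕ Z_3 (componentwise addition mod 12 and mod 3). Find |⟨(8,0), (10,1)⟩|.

18

|⟨(8,0)⟩| = 3 and |⟨(10,1)⟩| = 6, so |H| is a multiple of lcm(3, 6) = 6 and divides |G| = 36.
Closing under the operation: H = {(0,0), (0,1), (0,2), (2,0), (2,1), (2,2), (4,0), (4,1), (4,2), (6,0), (6,1), (6,2), (8,0), (8,1), (8,2), (10,0), (10,1), (10,2)}, so |H| = 18.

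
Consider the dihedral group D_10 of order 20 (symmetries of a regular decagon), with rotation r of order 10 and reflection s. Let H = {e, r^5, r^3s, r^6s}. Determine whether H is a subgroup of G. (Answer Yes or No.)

No

Closure fails: r^3s · r^6s = r^7 ∉ H. So H is not a subgroup.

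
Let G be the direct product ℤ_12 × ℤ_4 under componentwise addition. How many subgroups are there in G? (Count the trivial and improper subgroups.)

30

|G| = 48, so by Lagrange every subgroup order divides 48. Divisors: 1, 2, 3, 4, 6, 8, 12, 16, 24, 48.
Subgroups by order — order 1: 1; order 2: 3; order 3: 1; order 4: 7; order 6: 3; order 8: 3; order 12: 7; order 16: 1; order 24: 3; order 48: 1.
Total: 1 + 3 + 1 + 7 + 3 + 3 + 7 + 1 + 3 + 1 = 30.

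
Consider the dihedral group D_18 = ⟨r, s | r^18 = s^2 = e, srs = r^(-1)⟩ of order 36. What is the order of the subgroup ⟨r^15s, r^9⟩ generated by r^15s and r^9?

|⟨r^15s⟩| = 2 and |⟨r^9⟩| = 2, so |H| is a multiple of lcm(2, 2) = 2 and divides |G| = 36.
Closing under the operation: H = {e, r^9, r^6s, r^15s}, so |H| = 4.

4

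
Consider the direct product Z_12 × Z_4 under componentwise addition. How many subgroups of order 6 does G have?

3

|G| = 48 and 6 | 48, so subgroups of order 6 are possible by Lagrange.
The subgroups of order 6 are: {(0,0), (0,2), (4,0), (4,2), (8,0), (8,2)}; {(0,0), (2,0), (4,0), (6,0), (8,0), (10,0)}; {(0,0), (2,2), (4,0), (6,2), (8,0), (10,2)}.
So G has 3 subgroups of order 6.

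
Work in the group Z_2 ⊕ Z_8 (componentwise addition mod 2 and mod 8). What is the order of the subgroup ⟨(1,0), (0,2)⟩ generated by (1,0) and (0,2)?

8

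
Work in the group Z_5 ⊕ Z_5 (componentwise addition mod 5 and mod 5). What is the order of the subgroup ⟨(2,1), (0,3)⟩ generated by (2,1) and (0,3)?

25

|⟨(2,1)⟩| = 5 and |⟨(0,3)⟩| = 5, so |H| is a multiple of lcm(5, 5) = 5 and divides |G| = 25.
Closing {(2,1), (0,3)} under the group operation gives all of G, so |H| = 25.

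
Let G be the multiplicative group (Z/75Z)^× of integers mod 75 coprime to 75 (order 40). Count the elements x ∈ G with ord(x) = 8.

No element of G has order 8 (even though 8 | 40).

0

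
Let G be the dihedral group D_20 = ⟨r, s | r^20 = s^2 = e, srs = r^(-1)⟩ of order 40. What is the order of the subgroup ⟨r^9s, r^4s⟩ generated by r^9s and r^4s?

8

|⟨r^9s⟩| = 2 and |⟨r^4s⟩| = 2, so |H| is a multiple of lcm(2, 2) = 2 and divides |G| = 40.
Closing under the operation: H = {e, r^5, r^10, r^15, r^4s, r^9s, r^14s, r^19s}, so |H| = 8.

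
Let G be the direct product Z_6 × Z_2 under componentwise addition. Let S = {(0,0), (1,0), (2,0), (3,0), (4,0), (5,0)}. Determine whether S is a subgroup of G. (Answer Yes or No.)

Yes

|S| = 6 divides |G| = 12, consistent with Lagrange.
S contains the identity, every element's inverse is in S, and S is closed under +: it is a subgroup.
In fact S = ⟨(5,0)⟩.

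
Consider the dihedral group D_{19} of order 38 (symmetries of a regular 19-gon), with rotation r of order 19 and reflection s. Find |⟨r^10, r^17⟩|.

19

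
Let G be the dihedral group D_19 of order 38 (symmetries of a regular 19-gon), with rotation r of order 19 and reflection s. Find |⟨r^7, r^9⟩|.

|⟨r^7⟩| = 19 and |⟨r^9⟩| = 19, so |H| is a multiple of lcm(19, 19) = 19 and divides |G| = 38.
Closing under the operation: H = {e, r, r^2, r^3, r^4, r^5, r^6, r^7, r^8, r^9, r^10, r^11, r^12, r^13, r^14, r^15, r^16, r^17, r^18}, so |H| = 19.

19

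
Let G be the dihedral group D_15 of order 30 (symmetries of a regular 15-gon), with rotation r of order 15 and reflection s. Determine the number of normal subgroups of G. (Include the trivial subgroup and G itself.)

5

G has 28 subgroups. Checking conjugation-invariance by order — order 1: 1/1 normal; order 2: 0/15 normal; order 3: 1/1 normal; order 5: 1/1 normal; order 6: 0/5 normal; order 10: 0/3 normal; order 15: 1/1 normal; order 30: 1/1 normal.
Total normal subgroups: 5.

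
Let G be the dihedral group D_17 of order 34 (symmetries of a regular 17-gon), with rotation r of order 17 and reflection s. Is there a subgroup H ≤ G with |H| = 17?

Yes

17 | 34. A subgroup of order 17 is {e, r, r^2, r^3, r^4, r^5, r^6, r^7, r^8, r^9, r^10, r^11, r^12, r^13, r^14, r^15, r^16}.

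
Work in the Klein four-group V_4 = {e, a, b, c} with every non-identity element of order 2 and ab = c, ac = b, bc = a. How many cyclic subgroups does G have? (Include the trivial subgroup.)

A cyclic subgroup of order d is generated by each of its φ(d) elements of order d, so the cyclic subgroups of order d number (#elements of order d)/φ(d).
Cyclic subgroups by order — order 1: 1; order 2: 3.
Total: 4.

4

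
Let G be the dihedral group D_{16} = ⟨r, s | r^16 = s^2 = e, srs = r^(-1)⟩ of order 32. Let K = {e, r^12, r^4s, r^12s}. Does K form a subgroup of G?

r^12 ∈ K but its inverse r^4 ∉ K, so K is not a subgroup.

No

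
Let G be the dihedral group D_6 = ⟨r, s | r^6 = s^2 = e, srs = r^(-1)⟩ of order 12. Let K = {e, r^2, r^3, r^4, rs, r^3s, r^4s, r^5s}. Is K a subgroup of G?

|K| = 8 does not divide |G| = 12, so by Lagrange K is not a subgroup.

No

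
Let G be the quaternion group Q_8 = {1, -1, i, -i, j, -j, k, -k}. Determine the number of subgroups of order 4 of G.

3

|G| = 8 and 4 | 8, so subgroups of order 4 are possible by Lagrange.
The subgroups of order 4 are: {1, -1, i, -i}; {1, -1, j, -j}; {1, -1, k, -k}.
So G has 3 subgroups of order 4.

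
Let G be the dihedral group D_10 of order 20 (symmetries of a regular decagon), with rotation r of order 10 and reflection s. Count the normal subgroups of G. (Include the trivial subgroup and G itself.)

G has 22 subgroups. Checking conjugation-invariance by order — order 1: 1/1 normal; order 2: 1/11 normal; order 4: 0/5 normal; order 5: 1/1 normal; order 10: 3/3 normal; order 20: 1/1 normal.
Total normal subgroups: 7.

7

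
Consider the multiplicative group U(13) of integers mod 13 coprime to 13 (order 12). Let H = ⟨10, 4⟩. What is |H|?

|⟨10⟩| = 6 and |⟨4⟩| = 6, so |H| is a multiple of lcm(6, 6) = 6 and divides |G| = 12.
Closing under the operation: H = {1, 3, 4, 9, 10, 12}, so |H| = 6.

6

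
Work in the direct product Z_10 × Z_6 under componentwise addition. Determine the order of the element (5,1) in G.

6

The order of (5,1) in Z_10 × Z_6 is lcm(ord(5) in Z_10, ord(1) in Z_6).
ord(5) = 2 and ord(1) = 6, so |⟨(5,1)⟩| = lcm(2, 6) = 6.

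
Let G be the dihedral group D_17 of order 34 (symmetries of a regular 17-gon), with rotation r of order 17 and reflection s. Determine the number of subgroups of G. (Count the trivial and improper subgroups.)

20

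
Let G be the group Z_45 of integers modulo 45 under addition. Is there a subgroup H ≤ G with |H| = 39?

No

39 does not divide |G| = 45, so by Lagrange no subgroup of order 39 exists.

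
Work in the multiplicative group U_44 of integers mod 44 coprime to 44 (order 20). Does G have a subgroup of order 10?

10 | 20. A subgroup of order 10 is {1, 5, 9, 13, 17, 21, 25, 29, 37, 41}.

Yes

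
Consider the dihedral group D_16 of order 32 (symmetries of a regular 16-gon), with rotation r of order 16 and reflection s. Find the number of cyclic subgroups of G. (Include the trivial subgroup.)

A cyclic subgroup of order d is generated by each of its φ(d) elements of order d, so the cyclic subgroups of order d number (#elements of order d)/φ(d).
Cyclic subgroups by order — order 1: 1; order 2: 17; order 4: 1; order 8: 1; order 16: 1.
Total: 21.

21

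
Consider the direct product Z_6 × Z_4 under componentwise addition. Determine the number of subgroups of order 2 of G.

|G| = 24 and 2 | 24, so subgroups of order 2 are possible by Lagrange.
The subgroups of order 2 are: {(0,0), (0,2)}; {(0,0), (3,0)}; {(0,0), (3,2)}.
So G has 3 subgroups of order 2.

3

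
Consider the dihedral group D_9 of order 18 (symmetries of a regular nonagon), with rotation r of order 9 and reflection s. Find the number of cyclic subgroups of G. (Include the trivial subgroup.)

12

Each element a generates a cyclic subgroup ⟨a⟩; distinct elements may generate the same one (a cyclic group of order d has φ(d) generators).
Cyclic subgroups by order — order 1: 1; order 2: 9; order 3: 1; order 9: 1.
Total: 12.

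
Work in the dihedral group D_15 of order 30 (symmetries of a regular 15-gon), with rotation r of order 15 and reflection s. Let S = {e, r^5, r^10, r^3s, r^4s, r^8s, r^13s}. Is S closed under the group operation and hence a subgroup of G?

|S| = 7 does not divide |G| = 30, so by Lagrange S is not a subgroup.

No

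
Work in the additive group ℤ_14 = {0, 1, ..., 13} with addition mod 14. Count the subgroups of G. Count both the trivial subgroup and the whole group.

Subgroups of the cyclic group ℤ_14 correspond bijectively to divisors of 14.
Divisors of 14: 1, 2, 7, 14.
So ℤ_14 has 4 subgroups.

4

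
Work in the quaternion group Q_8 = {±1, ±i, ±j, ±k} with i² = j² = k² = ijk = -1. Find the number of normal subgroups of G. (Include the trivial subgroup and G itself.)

6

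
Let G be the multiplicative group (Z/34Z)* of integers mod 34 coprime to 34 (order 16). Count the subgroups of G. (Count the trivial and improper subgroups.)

5

|G| = 16, so by Lagrange every subgroup order divides 16. Divisors: 1, 2, 4, 8, 16.
Subgroups by order — order 1: 1; order 2: 1; order 4: 1; order 8: 1; order 16: 1.
Total: 1 + 1 + 1 + 1 + 1 = 5.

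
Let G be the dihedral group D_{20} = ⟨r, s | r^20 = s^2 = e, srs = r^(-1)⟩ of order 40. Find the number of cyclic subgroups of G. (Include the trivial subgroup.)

26

A cyclic subgroup of order d is generated by each of its φ(d) elements of order d, so the cyclic subgroups of order d number (#elements of order d)/φ(d).
Cyclic subgroups by order — order 1: 1; order 2: 21; order 4: 1; order 5: 1; order 10: 1; order 20: 1.
Total: 26.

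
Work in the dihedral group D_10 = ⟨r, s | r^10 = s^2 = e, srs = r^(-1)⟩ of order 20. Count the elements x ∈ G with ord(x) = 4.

0

No element of G has order 4 (even though 4 | 20).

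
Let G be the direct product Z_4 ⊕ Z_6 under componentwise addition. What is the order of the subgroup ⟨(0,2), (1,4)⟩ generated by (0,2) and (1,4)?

12

|⟨(0,2)⟩| = 3 and |⟨(1,4)⟩| = 12, so |H| is a multiple of lcm(3, 12) = 12 and divides |G| = 24.
Closing under the operation: H = {(0,0), (0,2), (0,4), (1,0), (1,2), (1,4), (2,0), (2,2), (2,4), (3,0), (3,2), (3,4)}, so |H| = 12.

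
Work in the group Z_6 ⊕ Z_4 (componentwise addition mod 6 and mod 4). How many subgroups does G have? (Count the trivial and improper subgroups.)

16

|G| = 24, so by Lagrange every subgroup order divides 24. Divisors: 1, 2, 3, 4, 6, 8, 12, 24.
Subgroups by order — order 1: 1; order 2: 3; order 3: 1; order 4: 3; order 6: 3; order 8: 1; order 12: 3; order 24: 1.
Total: 1 + 3 + 1 + 3 + 3 + 1 + 3 + 1 = 16.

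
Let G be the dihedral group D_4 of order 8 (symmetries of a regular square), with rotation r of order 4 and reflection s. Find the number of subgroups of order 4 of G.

3

|G| = 8 and 4 | 8, so subgroups of order 4 are possible by Lagrange.
The subgroups of order 4 are: {e, r, r^2, r^3}; {e, r^2, s, r^2s}; {e, r^2, rs, r^3s}.
So G has 3 subgroups of order 4.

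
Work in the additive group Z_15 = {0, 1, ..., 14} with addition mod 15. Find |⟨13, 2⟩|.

15

|⟨13⟩| = 15 and |⟨2⟩| = 15, so |H| is a multiple of lcm(15, 15) = 15 and divides |G| = 15.
Closing {13, 2} under the group operation gives all of G, so |H| = 15.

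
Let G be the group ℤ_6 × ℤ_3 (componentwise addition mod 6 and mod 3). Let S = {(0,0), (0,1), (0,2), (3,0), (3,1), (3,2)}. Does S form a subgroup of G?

Yes

|S| = 6 divides |G| = 18, consistent with Lagrange.
S contains the identity, every element's inverse is in S, and S is closed under +: it is a subgroup.
In fact S = ⟨(3,1)⟩.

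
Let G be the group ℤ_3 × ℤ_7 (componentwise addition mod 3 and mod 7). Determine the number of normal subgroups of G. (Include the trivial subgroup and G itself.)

4

G is abelian, so every subgroup is normal.
G has 4 subgroups in total, hence 4 normal subgroups.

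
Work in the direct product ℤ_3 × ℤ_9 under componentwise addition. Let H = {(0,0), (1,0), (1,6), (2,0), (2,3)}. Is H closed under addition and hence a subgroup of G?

No

|H| = 5 does not divide |G| = 27, so by Lagrange H is not a subgroup.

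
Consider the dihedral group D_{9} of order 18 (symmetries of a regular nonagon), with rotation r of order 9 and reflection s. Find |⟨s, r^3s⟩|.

6

|⟨s⟩| = 2 and |⟨r^3s⟩| = 2, so |H| is a multiple of lcm(2, 2) = 2 and divides |G| = 18.
Closing under the operation: H = {e, r^3, r^6, s, r^3s, r^6s}, so |H| = 6.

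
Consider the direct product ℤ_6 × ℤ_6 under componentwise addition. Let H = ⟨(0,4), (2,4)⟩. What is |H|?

9

|⟨(0,4)⟩| = 3 and |⟨(2,4)⟩| = 3, so |H| is a multiple of lcm(3, 3) = 3 and divides |G| = 36.
Closing under the operation: H = {(0,0), (0,2), (0,4), (2,0), (2,2), (2,4), (4,0), (4,2), (4,4)}, so |H| = 9.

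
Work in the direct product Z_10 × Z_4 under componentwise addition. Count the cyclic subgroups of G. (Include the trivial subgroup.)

12

Group the elements of G by the cyclic subgroup they generate; each cyclic subgroup of order d accounts for φ(d) elements.
Cyclic subgroups by order — order 1: 1; order 2: 3; order 4: 2; order 5: 1; order 10: 3; order 20: 2.
Total: 12.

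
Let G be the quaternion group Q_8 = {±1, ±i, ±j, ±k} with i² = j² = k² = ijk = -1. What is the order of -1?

2

Computing powers of -1: the smallest k with (-1)^k = e is k = 2.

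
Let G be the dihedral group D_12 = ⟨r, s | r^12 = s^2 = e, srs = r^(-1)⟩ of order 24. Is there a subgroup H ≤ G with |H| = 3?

Yes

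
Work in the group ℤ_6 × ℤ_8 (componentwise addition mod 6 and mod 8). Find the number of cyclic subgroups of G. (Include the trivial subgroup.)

Group the elements of G by the cyclic subgroup they generate; each cyclic subgroup of order d accounts for φ(d) elements.
Cyclic subgroups by order — order 1: 1; order 2: 3; order 3: 1; order 4: 2; order 6: 3; order 8: 2; order 12: 2; order 24: 2.
Total: 16.

16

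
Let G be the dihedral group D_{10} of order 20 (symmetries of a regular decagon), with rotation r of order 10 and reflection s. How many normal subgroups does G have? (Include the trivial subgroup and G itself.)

G has 22 subgroups. Checking conjugation-invariance by order — order 1: 1/1 normal; order 2: 1/11 normal; order 4: 0/5 normal; order 5: 1/1 normal; order 10: 3/3 normal; order 20: 1/1 normal.
Total normal subgroups: 7.

7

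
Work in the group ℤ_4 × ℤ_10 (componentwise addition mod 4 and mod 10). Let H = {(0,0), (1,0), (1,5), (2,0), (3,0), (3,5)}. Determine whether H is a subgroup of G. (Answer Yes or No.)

No

|H| = 6 does not divide |G| = 40, so by Lagrange H is not a subgroup.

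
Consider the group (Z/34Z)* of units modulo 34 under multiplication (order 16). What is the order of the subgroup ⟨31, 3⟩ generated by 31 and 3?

16

|⟨31⟩| = 16 and |⟨3⟩| = 16, so |H| is a multiple of lcm(16, 16) = 16 and divides |G| = 16.
Closing {31, 3} under the group operation gives all of G, so |H| = 16.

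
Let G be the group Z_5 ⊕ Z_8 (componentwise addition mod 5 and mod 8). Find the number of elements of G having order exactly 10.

An element (a,b) has order lcm(ord(a), ord(b)); count pairs with lcm equal to 10.
Enumerating gives 4 such elements.

4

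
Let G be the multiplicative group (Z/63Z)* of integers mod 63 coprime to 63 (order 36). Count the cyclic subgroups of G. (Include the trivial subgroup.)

20

Each element a generates a cyclic subgroup ⟨a⟩; distinct elements may generate the same one (a cyclic group of order d has φ(d) generators).
Cyclic subgroups by order — order 1: 1; order 2: 3; order 3: 4; order 6: 12.
Total: 20.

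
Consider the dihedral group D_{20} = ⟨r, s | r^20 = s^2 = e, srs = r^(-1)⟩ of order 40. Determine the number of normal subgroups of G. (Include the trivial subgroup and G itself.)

9

G has 48 subgroups. Checking conjugation-invariance by order — order 1: 1/1 normal; order 2: 1/21 normal; order 4: 1/11 normal; order 5: 1/1 normal; order 8: 0/5 normal; order 10: 1/5 normal; order 20: 3/3 normal; order 40: 1/1 normal.
Total normal subgroups: 9.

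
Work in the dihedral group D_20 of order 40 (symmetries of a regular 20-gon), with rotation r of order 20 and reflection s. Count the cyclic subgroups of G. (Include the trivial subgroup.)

Group the elements of G by the cyclic subgroup they generate; each cyclic subgroup of order d accounts for φ(d) elements.
Cyclic subgroups by order — order 1: 1; order 2: 21; order 4: 1; order 5: 1; order 10: 1; order 20: 1.
Total: 26.

26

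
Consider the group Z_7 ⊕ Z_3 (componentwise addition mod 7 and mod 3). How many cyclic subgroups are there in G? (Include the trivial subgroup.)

4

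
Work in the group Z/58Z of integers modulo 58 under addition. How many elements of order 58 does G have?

28

In a cyclic group of order 58, the number of elements of order d (for d | 58) is φ(d).
φ(58) = 28.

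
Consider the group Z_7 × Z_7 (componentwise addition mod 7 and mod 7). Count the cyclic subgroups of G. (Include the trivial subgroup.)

9

Each element a generates a cyclic subgroup ⟨a⟩; distinct elements may generate the same one (a cyclic group of order d has φ(d) generators).
Cyclic subgroups by order — order 1: 1; order 7: 8.
Total: 9.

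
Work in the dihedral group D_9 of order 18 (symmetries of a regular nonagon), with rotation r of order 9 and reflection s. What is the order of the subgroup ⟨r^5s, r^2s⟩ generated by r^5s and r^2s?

|⟨r^5s⟩| = 2 and |⟨r^2s⟩| = 2, so |H| is a multiple of lcm(2, 2) = 2 and divides |G| = 18.
Closing under the operation: H = {e, r^3, r^6, r^2s, r^5s, r^8s}, so |H| = 6.

6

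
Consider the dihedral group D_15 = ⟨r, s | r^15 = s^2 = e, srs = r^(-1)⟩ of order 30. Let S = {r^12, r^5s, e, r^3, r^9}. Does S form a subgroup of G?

r^9 ∈ S but its inverse r^6 ∉ S, so S is not a subgroup.

No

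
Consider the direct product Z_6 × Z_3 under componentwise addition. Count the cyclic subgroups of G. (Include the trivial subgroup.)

10

Group the elements of G by the cyclic subgroup they generate; each cyclic subgroup of order d accounts for φ(d) elements.
Cyclic subgroups by order — order 1: 1; order 2: 1; order 3: 4; order 6: 4.
Total: 10.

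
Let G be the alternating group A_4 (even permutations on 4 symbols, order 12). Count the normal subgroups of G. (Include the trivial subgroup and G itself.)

G has 10 subgroups. Checking conjugation-invariance by order — order 1: 1/1 normal; order 2: 0/3 normal; order 3: 0/4 normal; order 4: 1/1 normal; order 12: 1/1 normal.
Total normal subgroups: 3.

3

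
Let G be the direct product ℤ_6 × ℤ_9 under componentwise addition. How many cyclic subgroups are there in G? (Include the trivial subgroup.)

Each element a generates a cyclic subgroup ⟨a⟩; distinct elements may generate the same one (a cyclic group of order d has φ(d) generators).
Cyclic subgroups by order — order 1: 1; order 2: 1; order 3: 4; order 6: 4; order 9: 3; order 18: 3.
Total: 16.

16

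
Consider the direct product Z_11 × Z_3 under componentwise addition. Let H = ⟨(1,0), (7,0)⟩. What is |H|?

|⟨(1,0)⟩| = 11 and |⟨(7,0)⟩| = 11, so |H| is a multiple of lcm(11, 11) = 11 and divides |G| = 33.
Closing under the operation: H = {(0,0), (1,0), (2,0), (3,0), (4,0), (5,0), (6,0), (7,0), (8,0), (9,0), (10,0)}, so |H| = 11.

11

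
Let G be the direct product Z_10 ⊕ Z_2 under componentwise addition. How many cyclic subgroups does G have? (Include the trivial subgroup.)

8

Each element a generates a cyclic subgroup ⟨a⟩; distinct elements may generate the same one (a cyclic group of order d has φ(d) generators).
Cyclic subgroups by order — order 1: 1; order 2: 3; order 5: 1; order 10: 3.
Total: 8.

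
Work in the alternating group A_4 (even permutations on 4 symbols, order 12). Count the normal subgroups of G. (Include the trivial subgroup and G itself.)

3

G has 10 subgroups. Checking conjugation-invariance by order — order 1: 1/1 normal; order 2: 0/3 normal; order 3: 0/4 normal; order 4: 1/1 normal; order 12: 1/1 normal.
Total normal subgroups: 3.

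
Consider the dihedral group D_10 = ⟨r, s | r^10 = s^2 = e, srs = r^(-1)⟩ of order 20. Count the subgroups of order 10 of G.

3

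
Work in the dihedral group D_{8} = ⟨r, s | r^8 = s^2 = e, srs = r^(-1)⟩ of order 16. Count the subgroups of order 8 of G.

|G| = 16 and 8 | 16, so subgroups of order 8 are possible by Lagrange.
The subgroups of order 8 are: {e, r, r^2, r^3, r^4, r^5, r^6, r^7}; {e, r^2, r^4, r^6, s, r^2s, r^4s, r^6s}; {e, r^2, r^4, r^6, rs, r^3s, r^5s, r^7s}.
So G has 3 subgroups of order 8.

3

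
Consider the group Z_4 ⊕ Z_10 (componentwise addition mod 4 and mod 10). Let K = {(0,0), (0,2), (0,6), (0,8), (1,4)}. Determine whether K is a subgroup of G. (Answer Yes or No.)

No

(1,4) ∈ K but its inverse (3,6) ∉ K, so K is not a subgroup.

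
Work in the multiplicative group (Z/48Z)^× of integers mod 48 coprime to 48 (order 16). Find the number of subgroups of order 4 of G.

11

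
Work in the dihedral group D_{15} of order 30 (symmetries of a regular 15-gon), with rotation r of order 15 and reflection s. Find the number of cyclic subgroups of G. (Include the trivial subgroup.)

19

A cyclic subgroup of order d is generated by each of its φ(d) elements of order d, so the cyclic subgroups of order d number (#elements of order d)/φ(d).
Cyclic subgroups by order — order 1: 1; order 2: 15; order 3: 1; order 5: 1; order 15: 1.
Total: 19.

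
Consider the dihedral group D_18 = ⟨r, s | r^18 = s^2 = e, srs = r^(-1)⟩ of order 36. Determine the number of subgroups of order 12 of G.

3

|G| = 36 and 12 | 36, so subgroups of order 12 are possible by Lagrange.
The subgroups of order 12 are: {e, r^3, r^6, r^9, r^12, r^15, rs, r^4s, r^7s, r^10s, r^13s, r^16s}; {e, r^3, r^6, r^9, r^12, r^15, r^2s, r^5s, r^8s, r^11s, r^14s, r^17s}; {e, r^3, r^6, r^9, r^12, r^15, s, r^3s, r^6s, r^9s, r^12s, r^15s}.
So G has 3 subgroups of order 12.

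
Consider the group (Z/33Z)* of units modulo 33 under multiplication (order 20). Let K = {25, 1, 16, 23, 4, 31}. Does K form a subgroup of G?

|K| = 6 does not divide |G| = 20, so by Lagrange K is not a subgroup.

No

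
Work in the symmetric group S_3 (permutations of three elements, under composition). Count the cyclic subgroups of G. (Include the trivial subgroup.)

5

Group the elements of G by the cyclic subgroup they generate; each cyclic subgroup of order d accounts for φ(d) elements.
Cyclic subgroups by order — order 1: 1; order 2: 3; order 3: 1.
Total: 5.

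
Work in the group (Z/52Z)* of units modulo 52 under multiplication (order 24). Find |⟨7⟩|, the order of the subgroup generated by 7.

12

Compute successive powers of 7 mod 52: 7, 49, 31, 9, 11, 25, 19, 29, …; 7^12 ≡ 1 (mod 52).
So |⟨7⟩| = 12.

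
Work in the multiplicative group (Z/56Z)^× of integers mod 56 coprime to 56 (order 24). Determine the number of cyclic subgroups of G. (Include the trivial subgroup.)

16

Each element a generates a cyclic subgroup ⟨a⟩; distinct elements may generate the same one (a cyclic group of order d has φ(d) generators).
Cyclic subgroups by order — order 1: 1; order 2: 7; order 3: 1; order 6: 7.
Total: 16.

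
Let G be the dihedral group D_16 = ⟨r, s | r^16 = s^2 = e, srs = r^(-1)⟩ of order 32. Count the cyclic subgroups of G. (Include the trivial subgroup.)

A cyclic subgroup of order d is generated by each of its φ(d) elements of order d, so the cyclic subgroups of order d number (#elements of order d)/φ(d).
Cyclic subgroups by order — order 1: 1; order 2: 17; order 4: 1; order 8: 1; order 16: 1.
Total: 21.

21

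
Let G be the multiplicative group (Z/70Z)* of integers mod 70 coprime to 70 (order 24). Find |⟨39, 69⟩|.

|⟨39⟩| = 6 and |⟨69⟩| = 2, so |H| is a multiple of lcm(6, 2) = 6 and divides |G| = 24.
Closing under the operation: H = {1, 9, 11, 19, 29, 31, 39, 41, 51, 59, 61, 69}, so |H| = 12.

12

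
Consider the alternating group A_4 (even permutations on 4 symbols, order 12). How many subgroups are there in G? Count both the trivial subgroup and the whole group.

|G| = 12, so by Lagrange every subgroup order divides 12. Divisors: 1, 2, 3, 4, 6, 12.
Subgroups by order — order 1: 1; order 2: 3; order 3: 4; order 4: 1; order 6: 0; order 12: 1.
Total: 1 + 3 + 4 + 1 + 0 + 1 = 10.

10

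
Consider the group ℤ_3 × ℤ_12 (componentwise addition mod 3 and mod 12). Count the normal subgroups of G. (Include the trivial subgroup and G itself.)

G is abelian, so every subgroup is normal.
G has 18 subgroups in total, hence 18 normal subgroups.

18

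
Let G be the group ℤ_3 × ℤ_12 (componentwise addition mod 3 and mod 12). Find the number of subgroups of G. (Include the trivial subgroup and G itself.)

|G| = 36, so by Lagrange every subgroup order divides 36. Divisors: 1, 2, 3, 4, 6, 9, 12, 18, 36.
Subgroups by order — order 1: 1; order 2: 1; order 3: 4; order 4: 1; order 6: 4; order 9: 1; order 12: 4; order 18: 1; order 36: 1.
Total: 1 + 1 + 4 + 1 + 4 + 1 + 4 + 1 + 1 = 18.

18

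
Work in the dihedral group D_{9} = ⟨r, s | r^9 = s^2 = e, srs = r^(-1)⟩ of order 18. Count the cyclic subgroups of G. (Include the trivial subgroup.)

12

Group the elements of G by the cyclic subgroup they generate; each cyclic subgroup of order d accounts for φ(d) elements.
Cyclic subgroups by order — order 1: 1; order 2: 9; order 3: 1; order 9: 1.
Total: 12.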